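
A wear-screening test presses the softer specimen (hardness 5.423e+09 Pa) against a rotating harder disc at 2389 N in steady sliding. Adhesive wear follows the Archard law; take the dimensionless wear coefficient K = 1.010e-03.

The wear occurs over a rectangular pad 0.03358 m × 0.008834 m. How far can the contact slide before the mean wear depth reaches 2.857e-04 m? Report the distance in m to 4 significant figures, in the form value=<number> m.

The computation holds full precision — intermediate values are shown rounded, and one last rounding, at 4 significant figures.
Convert: Contact area A = 0.03358 m × 0.008834 m = 2.966e-04 m².
As SI base values: W = 2389 N, H = 5.423e+09 Pa, K = 1.010e-03.
At the depth limit, V_lim = h_lim·A = 2.857e-04 · 2.966e-04 = 8.475e-08 m³.
Thus life L = V_lim·H/(K·W) = 8.475e-08 · 5.423e+09 / (1.010e-03 · 2389) = 190.5 m.

value=190.5 m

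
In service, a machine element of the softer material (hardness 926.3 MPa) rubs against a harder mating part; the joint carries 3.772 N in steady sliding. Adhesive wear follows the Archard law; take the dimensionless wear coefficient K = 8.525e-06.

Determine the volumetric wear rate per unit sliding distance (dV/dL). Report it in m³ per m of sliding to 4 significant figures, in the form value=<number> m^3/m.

Displayed values are rounded; the computation maintains full float precision — rounded just once to four significant figures.
Convert: Hardness H = 926.3 MPa = 9.263e+08 Pa.
Collected in SI base units: W = 3.772 N, H = 9.263e+08 Pa, K = 8.525e-06.
Sliding wear rate dV/dL = K·W/H, per unit distance: 8.525e-06 · 3.772 / 9.263e+08 = 3.471e-14 m³/m.

value=3.471e-14 m^3/m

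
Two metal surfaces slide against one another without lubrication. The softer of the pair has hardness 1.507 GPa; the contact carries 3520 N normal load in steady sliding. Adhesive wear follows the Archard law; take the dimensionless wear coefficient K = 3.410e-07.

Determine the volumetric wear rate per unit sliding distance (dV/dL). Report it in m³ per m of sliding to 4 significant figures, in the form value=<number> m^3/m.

The algebra carries full precision; intermediates are printed rounded; a lone final rounding, at four significant figures.
Convert: Hardness H = 1.507 GPa = 1.507e+09 Pa.
As SI base values: W = 3520 N, H = 1.507e+09 Pa, K = 3.410e-07.
Wear rate dV/dL = K·W/H: 3.410e-07 · 3520 / 1.507e+09 = 7.965e-13 m³/m.

value=7.965e-13 m^3/m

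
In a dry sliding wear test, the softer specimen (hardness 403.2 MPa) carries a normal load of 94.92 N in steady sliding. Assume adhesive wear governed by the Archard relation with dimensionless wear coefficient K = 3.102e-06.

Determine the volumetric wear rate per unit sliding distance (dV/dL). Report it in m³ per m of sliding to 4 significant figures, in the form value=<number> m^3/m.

All working math maintains full float precision; intermediates are displayed rounded. Rounded once at the end: 4 significant digits.
Hardness H = 403.2 MPa = 4.032e+08 Pa.
Restated in SI base units: W = 94.92 N, H = 4.032e+08 Pa, K = 3.102e-06.
Volumetric rate dV/dL = K·W/H, per unit distance: 3.102e-06 · 94.92 / 4.032e+08 = 7.303e-13 m³/m.

value=7.303e-13 m^3/m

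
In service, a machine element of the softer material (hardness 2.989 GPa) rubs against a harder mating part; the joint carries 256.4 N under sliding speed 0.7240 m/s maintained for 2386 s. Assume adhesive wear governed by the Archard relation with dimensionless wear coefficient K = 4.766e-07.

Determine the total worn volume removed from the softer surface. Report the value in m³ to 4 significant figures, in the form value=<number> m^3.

All working math carries full precision; shown intermediates are rounded — one final rounding to 4 significant digits.
Convert: Total distance L = v·t = 0.7240 m/s × 2386 s = 1727 m.
Convert: Hardness H = 2.989 GPa = 2.989e+09 Pa.
Collected in SI base units: W = 256.4 N, H = 2.989e+09 Pa, K = 4.766e-07.
Apply Archard: V = K·W·L/H = 4.766e-07 · 256.4 · 1727 / 2.989e+09 = 7.062e-11 m³.

value=7.062e-11 m^3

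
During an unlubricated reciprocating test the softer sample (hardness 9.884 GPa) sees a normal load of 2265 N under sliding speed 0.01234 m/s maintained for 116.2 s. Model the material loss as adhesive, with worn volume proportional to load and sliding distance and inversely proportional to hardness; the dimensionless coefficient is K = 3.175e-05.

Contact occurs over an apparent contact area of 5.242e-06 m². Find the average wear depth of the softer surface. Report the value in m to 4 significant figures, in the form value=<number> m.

value=1.990e-06 m

Intermediates are shown rounded. All arithmetic carries full precision; a single final rounding to four significant figures.
Convert: The distance L = v·t = 0.01234 m/s × 116.2 s = 1.434 m.
Convert: Hardness H = 9.884 GPa = 9.884e+09 Pa.
Working in SI base units: W = 2265 N, H = 9.884e+09 Pa, K = 3.175e-05.
Archard relation: V = K·W·L/H = 3.175e-05 · 2265 · 1.434 / 9.884e+09 = 1.043e-11 m³.
Depth of wear h = V/A = 1.043e-11 / 5.242e-06 = 1.990e-06 m.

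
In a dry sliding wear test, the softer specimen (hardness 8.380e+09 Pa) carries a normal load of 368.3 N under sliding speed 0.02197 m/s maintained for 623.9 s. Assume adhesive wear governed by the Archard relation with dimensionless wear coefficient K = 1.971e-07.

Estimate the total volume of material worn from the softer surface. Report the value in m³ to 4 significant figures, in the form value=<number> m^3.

Each operation keeps exact precision — intermediate values are shown rounded, and rounded once at the end, at four significant digits.
Convert: Distance L = v·t = 0.02197 m/s × 623.9 s = 13.71 m.
As SI base values: W = 368.3 N, H = 8.380e+09 Pa, K = 1.971e-07.
Volume removed: V = K·W·L/H = 1.971e-07 · 368.3 · 13.71 / 8.380e+09 = 1.187e-13 m³.

value=1.187e-13 m^3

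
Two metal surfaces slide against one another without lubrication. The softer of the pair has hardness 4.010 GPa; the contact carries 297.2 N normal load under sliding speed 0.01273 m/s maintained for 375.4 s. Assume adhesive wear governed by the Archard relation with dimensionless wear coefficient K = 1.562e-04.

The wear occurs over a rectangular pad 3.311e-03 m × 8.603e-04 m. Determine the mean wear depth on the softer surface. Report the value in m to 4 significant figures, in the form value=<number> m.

value=1.942e-05 m

All working math maintains full float precision — intermediate values appear rounded; one last rounding: 4 significant digits.
Distance covered L = v·t = 0.01273 m/s × 375.4 s = 4.779 m.
Hardness H = 4.010 GPa = 4.010e+09 Pa.
Contact area A = 3.311e-03 m × 8.603e-04 m = 2.848e-06 m².
In SI base units, W = 297.2 N, H = 4.010e+09 Pa, K = 1.562e-04.
Apply Archard: V = K·W·L/H = 1.562e-04 · 297.2 · 4.779 / 4.010e+09 = 5.532e-11 m³.
Wear depth h = V/A = 5.532e-11 / 2.848e-06 = 1.942e-05 m.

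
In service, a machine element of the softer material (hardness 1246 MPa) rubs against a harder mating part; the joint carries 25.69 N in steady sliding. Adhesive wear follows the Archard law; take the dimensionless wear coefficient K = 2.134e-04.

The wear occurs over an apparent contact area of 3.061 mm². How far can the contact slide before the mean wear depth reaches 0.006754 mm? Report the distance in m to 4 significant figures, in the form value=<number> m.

value=4.699 m

Each operation holds full float precision. Intermediates are displayed rounded — one final rounding: four significant digits.
Hardness H = 1246 MPa = 1.246e+09 Pa.
Contact area A = 3.061 mm² = 3.061e-06 m².
Depth limit h_lim = 0.006754 mm = 6.754e-06 m.
As SI base values: W = 25.69 N, H = 1.246e+09 Pa, K = 2.134e-04.
Limit volume V_lim = h_lim·A = 6.754e-06 · 3.061e-06 = 2.067e-11 m³.
Inverting, life L = V_lim·H/(K·W) = 2.067e-11 · 1.246e+09 / (2.134e-04 · 25.69) = 4.699 m.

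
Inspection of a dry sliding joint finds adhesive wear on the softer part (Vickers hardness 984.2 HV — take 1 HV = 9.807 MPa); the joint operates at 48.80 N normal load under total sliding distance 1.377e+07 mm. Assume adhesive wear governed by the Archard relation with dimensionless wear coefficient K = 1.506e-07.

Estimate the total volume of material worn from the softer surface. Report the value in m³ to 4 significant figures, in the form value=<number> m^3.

value=1.048e-11 m^3

The computation holds full float precision. Shown intermediates are rounded. Rounded once at the end to four significant digits.
Total distance L = 1.377e+07 mm = 1.377e+04 m.
Hardness H = 984.2 HV × 9.807 MPa/HV = 9652 MPa = 9.652e+09 Pa.
Expressed in SI base units: W = 48.80 N, H = 9.652e+09 Pa, K = 1.506e-07.
Archard volume V = K·W·L/H = 1.506e-07 · 48.80 · 1.377e+04 / 9.652e+09 = 1.048e-11 m³.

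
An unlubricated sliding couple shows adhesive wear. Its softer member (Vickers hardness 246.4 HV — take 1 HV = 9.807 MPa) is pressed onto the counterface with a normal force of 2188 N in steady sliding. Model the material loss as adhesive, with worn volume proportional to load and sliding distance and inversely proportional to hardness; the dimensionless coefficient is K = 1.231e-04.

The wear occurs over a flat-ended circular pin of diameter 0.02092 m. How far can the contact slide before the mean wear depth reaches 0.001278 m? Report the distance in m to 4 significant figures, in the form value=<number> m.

value=3941 m

Each operation carries full float precision, and shown intermediates are rounded, and a single final rounding: four significant figures.
Hardness H = 246.4 HV × 9.807 MPa/HV = 2416 MPa = 2.416e+09 Pa.
Contact area A = π·d²/4 = π·(0.02092 m)²/4 = 3.437e-04 m².
SI base units throughout: W = 2188 N, H = 2.416e+09 Pa, K = 1.231e-04.
Wearable volume V_lim = h_lim·A = 0.001278 · 3.437e-04 = 4.393e-07 m³.
Thus life L = V_lim·H/(K·W) = 4.393e-07 · 2.416e+09 / (1.231e-04 · 2188) = 3941 m.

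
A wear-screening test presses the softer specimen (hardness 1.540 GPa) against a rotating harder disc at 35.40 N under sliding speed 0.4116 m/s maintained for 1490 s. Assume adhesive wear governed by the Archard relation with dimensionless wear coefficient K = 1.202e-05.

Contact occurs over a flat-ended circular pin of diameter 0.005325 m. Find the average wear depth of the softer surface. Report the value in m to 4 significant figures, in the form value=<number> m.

The algebra runs at exact precision — quoted intermediates are rounded. Rounded once at the end, at 4 significant figures.
Sliding distance L = v·t = 0.4116 m/s × 1490 s = 613.3 m.
Hardness H = 1.540 GPa = 1.540e+09 Pa.
Contact area A = π·d²/4 = π·(0.005325 m)²/4 = 2.227e-05 m².
In SI base units, W = 35.40 N, H = 1.540e+09 Pa, K = 1.202e-05.
By Archard's law, V = K·W·L/H = 1.202e-05 · 35.40 · 613.3 / 1.540e+09 = 1.695e-10 m³.
Depth of wear h = V/A = 1.695e-10 / 2.227e-05 = 7.609e-06 m.

value=7.609e-06 m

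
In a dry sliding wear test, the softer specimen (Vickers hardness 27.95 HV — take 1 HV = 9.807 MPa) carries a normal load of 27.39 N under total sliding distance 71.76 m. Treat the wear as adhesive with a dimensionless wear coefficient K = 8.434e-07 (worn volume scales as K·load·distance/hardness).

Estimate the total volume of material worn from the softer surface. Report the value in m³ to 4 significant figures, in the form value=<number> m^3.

value=6.048e-12 m^3

Intermediates are shown rounded — every step carries full precision — rounded once at the end: 4 significant digits.
Hardness H = 27.95 HV × 9.807 MPa/HV = 274.1 MPa = 2.741e+08 Pa.
Expressed in SI base units: W = 27.39 N, H = 2.741e+08 Pa, K = 8.434e-07.
Archard volume V = K·W·L/H = 8.434e-07 · 27.39 · 71.76 / 2.741e+08 = 6.048e-12 m³.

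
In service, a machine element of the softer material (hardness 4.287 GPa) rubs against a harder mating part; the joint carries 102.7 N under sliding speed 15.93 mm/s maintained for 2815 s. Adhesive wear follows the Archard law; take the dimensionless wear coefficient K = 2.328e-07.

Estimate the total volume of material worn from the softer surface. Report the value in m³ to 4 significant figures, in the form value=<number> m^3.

All arithmetic maintains full float precision; displayed values are rounded; one final rounding, at four significant figures.
Sliding speed v = 15.93 mm/s = 0.01593 m/s. Total distance L = v·t = 0.01593 m/s × 2815 s = 44.84 m.
Hardness H = 4.287 GPa = 4.287e+09 Pa.
Collected in SI base units: W = 102.7 N, H = 4.287e+09 Pa, K = 2.328e-07.
Archard volume V = K·W·L/H = 2.328e-07 · 102.7 · 44.84 / 4.287e+09 = 2.501e-13 m³.

value=2.501e-13 m^3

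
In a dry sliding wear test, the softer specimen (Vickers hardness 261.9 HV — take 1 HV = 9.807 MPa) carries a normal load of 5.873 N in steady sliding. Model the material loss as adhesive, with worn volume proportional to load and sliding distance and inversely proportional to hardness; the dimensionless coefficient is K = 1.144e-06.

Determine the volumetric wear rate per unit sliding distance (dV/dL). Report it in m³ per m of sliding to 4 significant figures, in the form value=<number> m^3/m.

value=2.616e-15 m^3/m

Intermediate values are printed rounded; every step keeps full precision. Rounded just once to 4 significant figures.
Convert: Hardness H = 261.9 HV × 9.807 MPa/HV = 2568 MPa = 2.568e+09 Pa.
In SI base units, W = 5.873 N, H = 2.568e+09 Pa, K = 1.144e-06.
Wear rate dV/dL = K·W/H (independent of L): 1.144e-06 · 5.873 / 2.568e+09 = 2.616e-15 m³/m.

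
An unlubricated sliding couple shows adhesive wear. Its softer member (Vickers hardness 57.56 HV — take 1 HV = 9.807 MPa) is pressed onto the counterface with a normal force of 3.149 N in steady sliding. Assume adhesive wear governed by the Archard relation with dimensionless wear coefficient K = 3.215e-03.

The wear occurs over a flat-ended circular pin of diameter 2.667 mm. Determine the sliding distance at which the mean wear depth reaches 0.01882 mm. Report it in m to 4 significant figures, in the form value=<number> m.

All arithmetic keeps exact precision; quoted intermediates are rounded. Rounded just once to 4 significant digits.
Hardness H = 57.56 HV × 9.807 MPa/HV = 564.5 MPa = 5.645e+08 Pa.
Pin diameter d = 2.667 mm = 0.002667 m. Contact area A = π·d²/4 = π·(0.002667 m)²/4 = 5.586e-06 m².
Depth limit h_lim = 0.01882 mm = 1.882e-05 m.
As SI base values: W = 3.149 N, H = 5.645e+08 Pa, K = 3.215e-03.
At the depth limit, V_lim = h_lim·A = 1.882e-05 · 5.586e-06 = 1.051e-10 m³.
Life L = V_lim·H/(K·W) = 1.051e-10 · 5.645e+08 / (3.215e-03 · 3.149) = 5.862 m.

value=5.862 m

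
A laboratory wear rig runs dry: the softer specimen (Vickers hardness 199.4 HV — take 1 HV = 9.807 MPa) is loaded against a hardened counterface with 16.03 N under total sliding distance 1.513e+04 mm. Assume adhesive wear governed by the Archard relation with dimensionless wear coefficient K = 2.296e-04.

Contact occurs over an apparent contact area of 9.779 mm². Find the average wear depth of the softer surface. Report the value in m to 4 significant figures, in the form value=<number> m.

value=2.912e-06 m

Intermediates are shown rounded — the algebra holds full float precision, and rounded once at the end, at four significant figures.
Convert: Total distance L = 1.513e+04 mm = 15.13 m.
Convert: Hardness H = 199.4 HV × 9.807 MPa/HV = 1956 MPa = 1.956e+09 Pa.
Convert: Contact area A = 9.779 mm² = 9.779e-06 m².
As SI base values: W = 16.03 N, H = 1.956e+09 Pa, K = 2.296e-04.
Archard volume V = K·W·L/H = 2.296e-04 · 16.03 · 15.13 / 1.956e+09 = 2.848e-11 m³.
Depth of wear h = V/A = 2.848e-11 / 9.779e-06 = 2.912e-06 m.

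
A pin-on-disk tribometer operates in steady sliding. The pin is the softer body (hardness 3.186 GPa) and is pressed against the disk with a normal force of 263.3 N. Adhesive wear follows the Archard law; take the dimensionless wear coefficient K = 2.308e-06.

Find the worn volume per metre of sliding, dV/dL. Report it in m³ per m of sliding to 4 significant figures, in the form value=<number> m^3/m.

Quoted intermediates are rounded — every step holds exact precision, and rounded just once, at four significant digits.
Convert: Hardness H = 3.186 GPa = 3.186e+09 Pa.
In SI base units: W = 263.3 N, H = 3.186e+09 Pa, K = 2.308e-06.
Rate of wear dV/dL = K·W/H, per unit distance: 2.308e-06 · 263.3 / 3.186e+09 = 1.907e-13 m³/m.

value=1.907e-13 m^3/m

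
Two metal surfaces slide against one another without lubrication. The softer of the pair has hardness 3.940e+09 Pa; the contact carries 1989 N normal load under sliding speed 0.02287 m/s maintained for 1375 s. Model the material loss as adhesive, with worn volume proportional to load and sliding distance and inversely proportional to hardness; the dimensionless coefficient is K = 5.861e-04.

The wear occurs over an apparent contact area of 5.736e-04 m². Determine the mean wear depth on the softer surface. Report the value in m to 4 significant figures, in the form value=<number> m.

Intermediate values are printed rounded. All arithmetic holds exact precision; a single final rounding: 4 significant digits.
Sliding distance L = v·t = 0.02287 m/s × 1375 s = 31.45 m.
Expressed in SI base units: W = 1989 N, H = 3.940e+09 Pa, K = 5.861e-04.
Volume removed: V = K·W·L/H = 5.861e-04 · 1989 · 31.45 / 3.940e+09 = 9.304e-09 m³.
Average depth h = V/A = 9.304e-09 / 5.736e-04 = 1.622e-05 m.

value=1.622e-05 m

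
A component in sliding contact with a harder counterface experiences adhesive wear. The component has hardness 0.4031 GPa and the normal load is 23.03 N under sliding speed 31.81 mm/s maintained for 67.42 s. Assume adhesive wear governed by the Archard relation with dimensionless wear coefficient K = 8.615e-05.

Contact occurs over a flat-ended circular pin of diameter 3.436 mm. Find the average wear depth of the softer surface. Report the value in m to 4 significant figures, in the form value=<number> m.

value=1.138e-06 m

All arithmetic maintains exact precision, and intermediate values appear rounded; rounded once at the end, at 4 significant digits.
Sliding speed v = 31.81 mm/s = 0.03181 m/s. Sliding distance L = v·t = 0.03181 m/s × 67.42 s = 2.145 m.
Hardness H = 0.4031 GPa = 4.031e+08 Pa.
Pin diameter d = 3.436 mm = 0.003436 m. Contact area A = π·d²/4 = π·(0.003436 m)²/4 = 9.272e-06 m².
In SI base units, W = 23.03 N, H = 4.031e+08 Pa, K = 8.615e-05.
Worn volume V = K·W·L/H = 8.615e-05 · 23.03 · 2.145 / 4.031e+08 = 1.056e-11 m³.
Wear depth h = V/A = 1.056e-11 / 9.272e-06 = 1.138e-06 m.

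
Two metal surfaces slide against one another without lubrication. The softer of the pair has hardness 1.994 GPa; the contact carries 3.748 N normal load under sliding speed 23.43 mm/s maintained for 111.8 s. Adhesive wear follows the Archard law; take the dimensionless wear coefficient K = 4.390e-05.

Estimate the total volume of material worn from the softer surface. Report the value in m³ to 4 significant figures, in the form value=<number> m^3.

value=2.161e-13 m^3

All arithmetic runs at full float precision; quoted intermediates are rounded — one last rounding: 4 significant figures.
Convert: Sliding speed v = 23.43 mm/s = 0.02343 m/s. Total distance L = v·t = 0.02343 m/s × 111.8 s = 2.619 m.
Convert: Hardness H = 1.994 GPa = 1.994e+09 Pa.
As SI base values: W = 3.748 N, H = 1.994e+09 Pa, K = 4.390e-05.
Worn volume V = K·W·L/H = 4.390e-05 · 3.748 · 2.619 / 1.994e+09 = 2.161e-13 m³.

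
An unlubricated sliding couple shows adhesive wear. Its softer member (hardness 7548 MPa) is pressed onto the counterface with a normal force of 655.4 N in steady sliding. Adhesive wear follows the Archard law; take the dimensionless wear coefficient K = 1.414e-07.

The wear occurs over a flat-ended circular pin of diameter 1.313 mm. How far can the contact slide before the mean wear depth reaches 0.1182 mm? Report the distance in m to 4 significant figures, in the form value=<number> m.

The intermediates appear rounded, and each operation maintains exact precision; rounded once at the end, at 4 significant digits.
Hardness H = 7548 MPa = 7.548e+09 Pa.
Pin diameter d = 1.313 mm = 0.001313 m. Contact area A = π·d²/4 = π·(0.001313 m)²/4 = 1.354e-06 m².
Depth limit h_lim = 0.1182 mm = 1.182e-04 m.
Collected in SI base units: W = 655.4 N, H = 7.548e+09 Pa, K = 1.414e-07.
At the depth limit, V_lim = h_lim·A = 1.182e-04 · 1.354e-06 = 1.600e-10 m³.
So the life L = V_lim·H/(K·W) = 1.600e-10 · 7.548e+09 / (1.414e-07 · 655.4) = 1.304e+04 m.

value=1.304e+04 m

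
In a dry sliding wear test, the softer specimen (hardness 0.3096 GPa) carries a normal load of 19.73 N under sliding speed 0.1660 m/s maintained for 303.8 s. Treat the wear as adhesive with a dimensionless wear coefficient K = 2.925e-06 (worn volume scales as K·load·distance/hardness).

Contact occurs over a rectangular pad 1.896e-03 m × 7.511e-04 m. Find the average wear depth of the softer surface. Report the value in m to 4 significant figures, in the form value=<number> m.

The computation holds exact precision; quoted intermediates are rounded; rounded once at the end: 4 significant digits.
Convert: Path length L = v·t = 0.1660 m/s × 303.8 s = 50.43 m.
Convert: Hardness H = 0.3096 GPa = 3.096e+08 Pa.
Convert: Contact area A = 1.896e-03 m × 7.511e-04 m = 1.424e-06 m².
SI base units throughout: W = 19.73 N, H = 3.096e+08 Pa, K = 2.925e-06.
By Archard's law, V = K·W·L/H = 2.925e-06 · 19.73 · 50.43 / 3.096e+08 = 9.400e-12 m³.
Average depth h = V/A = 9.400e-12 / 1.424e-06 = 6.601e-06 m.

value=6.601e-06 m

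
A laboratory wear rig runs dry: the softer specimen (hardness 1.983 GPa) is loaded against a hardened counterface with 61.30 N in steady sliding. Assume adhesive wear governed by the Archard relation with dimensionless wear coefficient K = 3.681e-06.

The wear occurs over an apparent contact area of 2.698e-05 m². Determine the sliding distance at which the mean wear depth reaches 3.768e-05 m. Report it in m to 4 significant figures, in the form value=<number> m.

Displayed values are rounded. All arithmetic keeps exact precision — a lone final rounding: 4 significant digits.
Hardness H = 1.983 GPa = 1.983e+09 Pa.
Expressed in SI base units: W = 61.30 N, H = 1.983e+09 Pa, K = 3.681e-06.
Wearable volume V_lim = h_lim·A = 3.768e-05 · 2.698e-05 = 1.017e-09 m³.
Life L = V_lim·H/(K·W) = 1.017e-09 · 1.983e+09 / (3.681e-06 · 61.30) = 8934 m.

value=8934 m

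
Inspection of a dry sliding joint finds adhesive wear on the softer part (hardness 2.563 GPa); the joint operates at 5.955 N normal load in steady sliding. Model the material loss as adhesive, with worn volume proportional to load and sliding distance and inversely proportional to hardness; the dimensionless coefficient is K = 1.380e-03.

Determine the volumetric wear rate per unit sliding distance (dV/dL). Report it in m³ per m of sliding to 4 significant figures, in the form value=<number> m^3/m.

value=3.206e-12 m^3/m

Quoted intermediates are rounded, and all working math runs at exact precision; a lone final rounding to four significant figures.
Hardness H = 2.563 GPa = 2.563e+09 Pa.
Collected in SI base units: W = 5.955 N, H = 2.563e+09 Pa, K = 1.380e-03.
Wear rate dV/dL = K·W/H — distance-free: 1.380e-03 · 5.955 / 2.563e+09 = 3.206e-12 m³/m.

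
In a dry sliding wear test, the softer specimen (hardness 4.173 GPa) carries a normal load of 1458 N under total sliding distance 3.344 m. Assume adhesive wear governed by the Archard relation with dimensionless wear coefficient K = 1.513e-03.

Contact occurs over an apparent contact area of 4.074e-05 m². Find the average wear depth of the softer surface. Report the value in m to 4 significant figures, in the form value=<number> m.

All arithmetic holds exact precision. The intermediates appear rounded. Rounded just once: four significant digits.
Convert: Hardness H = 4.173 GPa = 4.173e+09 Pa.
As SI base values: W = 1458 N, H = 4.173e+09 Pa, K = 1.513e-03.
By Archard's law, V = K·W·L/H = 1.513e-03 · 1458 · 3.344 / 4.173e+09 = 1.768e-09 m³.
Depth of wear h = V/A = 1.768e-09 / 4.074e-05 = 4.339e-05 m.

value=4.339e-05 m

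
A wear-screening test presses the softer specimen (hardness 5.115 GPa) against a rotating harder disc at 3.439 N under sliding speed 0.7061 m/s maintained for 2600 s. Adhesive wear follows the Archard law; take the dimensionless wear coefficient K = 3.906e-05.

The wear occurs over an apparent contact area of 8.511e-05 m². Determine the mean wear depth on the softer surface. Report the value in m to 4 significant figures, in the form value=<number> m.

Intermediates appear rounded, and all arithmetic carries full precision — rounded just once: 4 significant figures.
Path length L = v·t = 0.7061 m/s × 2600 s = 1836 m.
Hardness H = 5.115 GPa = 5.115e+09 Pa.
Working in SI base units: W = 3.439 N, H = 5.115e+09 Pa, K = 3.906e-05.
Archard relation: V = K·W·L/H = 3.906e-05 · 3.439 · 1836 / 5.115e+09 = 4.821e-11 m³.
Wear depth h = V/A = 4.821e-11 / 8.511e-05 = 5.665e-07 m.

value=5.665e-07 m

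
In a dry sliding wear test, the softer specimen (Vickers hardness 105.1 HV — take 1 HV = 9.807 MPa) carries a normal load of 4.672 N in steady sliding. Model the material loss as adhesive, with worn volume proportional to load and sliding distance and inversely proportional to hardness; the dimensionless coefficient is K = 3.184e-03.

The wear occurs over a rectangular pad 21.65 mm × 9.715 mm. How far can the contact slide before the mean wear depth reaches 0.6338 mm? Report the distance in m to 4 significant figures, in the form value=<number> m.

value=9237 m

Intermediate values appear rounded; the computation runs at full precision — a lone final rounding: 4 significant figures.
Hardness H = 105.1 HV × 9.807 MPa/HV = 1031 MPa = 1.031e+09 Pa.
Pad sides 21.65 mm × 9.715 mm = 0.02165 m × 0.009715 m. Contact area A = 0.02165 m × 0.009715 m = 2.103e-04 m².
Depth limit h_lim = 0.6338 mm = 6.338e-04 m.
Expressed in SI base units: W = 4.672 N, H = 1.031e+09 Pa, K = 3.184e-03.
Permissible volume V_lim = h_lim·A = 6.338e-04 · 2.103e-04 = 1.333e-07 m³.
Inverting, life L = V_lim·H/(K·W) = 1.333e-07 · 1.031e+09 / (3.184e-03 · 4.672) = 9237 m.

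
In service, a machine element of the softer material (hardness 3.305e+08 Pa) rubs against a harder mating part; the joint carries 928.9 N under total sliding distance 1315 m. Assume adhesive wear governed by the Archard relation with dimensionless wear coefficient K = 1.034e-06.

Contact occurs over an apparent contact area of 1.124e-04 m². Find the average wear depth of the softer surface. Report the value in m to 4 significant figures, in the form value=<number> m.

value=3.400e-05 m

Each operation carries full float precision — intermediates are displayed rounded. Rounded once at the end to 4 significant digits.
Collected in SI base units: W = 928.9 N, H = 3.305e+08 Pa, K = 1.034e-06.
Archard relation: V = K·W·L/H = 1.034e-06 · 928.9 · 1315 / 3.305e+08 = 3.822e-09 m³.
Mean depth h = V/A = 3.822e-09 / 1.124e-04 = 3.400e-05 m.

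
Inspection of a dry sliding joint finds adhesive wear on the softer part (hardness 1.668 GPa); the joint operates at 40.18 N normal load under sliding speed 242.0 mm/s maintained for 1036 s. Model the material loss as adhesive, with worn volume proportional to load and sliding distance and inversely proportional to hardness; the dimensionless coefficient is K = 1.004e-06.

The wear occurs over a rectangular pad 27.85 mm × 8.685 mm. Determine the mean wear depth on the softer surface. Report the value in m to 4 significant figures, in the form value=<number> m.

Every step maintains full precision — intermediate values are printed rounded, and rounded just once: four significant figures.
Convert: Sliding speed v = 242.0 mm/s = 0.2420 m/s. Path length L = v·t = 0.2420 m/s × 1036 s = 250.7 m.
Convert: Hardness H = 1.668 GPa = 1.668e+09 Pa.
Convert: Pad sides 27.85 mm × 8.685 mm = 0.02785 m × 0.008685 m. Contact area A = 0.02785 m × 0.008685 m = 2.419e-04 m².
As SI base values: W = 40.18 N, H = 1.668e+09 Pa, K = 1.004e-06.
Volume removed: V = K·W·L/H = 1.004e-06 · 40.18 · 250.7 / 1.668e+09 = 6.063e-12 m³.
Depth of wear h = V/A = 6.063e-12 / 2.419e-04 = 2.507e-08 m.

value=2.507e-08 m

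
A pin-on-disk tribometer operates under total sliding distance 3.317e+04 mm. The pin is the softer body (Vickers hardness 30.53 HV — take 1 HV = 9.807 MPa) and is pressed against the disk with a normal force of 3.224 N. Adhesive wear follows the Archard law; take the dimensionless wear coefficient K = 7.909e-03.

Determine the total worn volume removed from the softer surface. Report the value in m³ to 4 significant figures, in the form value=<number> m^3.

value=2.825e-09 m^3

All working math keeps full float precision — intermediate values appear rounded; a lone final rounding, at four significant digits.
Convert: Distance covered L = 3.317e+04 mm = 33.17 m.
Convert: Hardness H = 30.53 HV × 9.807 MPa/HV = 299.4 MPa = 2.994e+08 Pa.
Collected in SI base units: W = 3.224 N, H = 2.994e+08 Pa, K = 7.909e-03.
Worn volume V = K·W·L/H = 7.909e-03 · 3.224 · 33.17 / 2.994e+08 = 2.825e-09 m³.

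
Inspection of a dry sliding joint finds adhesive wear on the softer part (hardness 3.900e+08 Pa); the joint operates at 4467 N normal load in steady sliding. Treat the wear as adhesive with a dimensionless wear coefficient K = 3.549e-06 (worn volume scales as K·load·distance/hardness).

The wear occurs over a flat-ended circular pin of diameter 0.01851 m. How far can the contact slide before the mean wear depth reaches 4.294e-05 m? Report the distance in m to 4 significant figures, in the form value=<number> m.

The algebra maintains full float precision — intermediates are shown rounded — a lone final rounding to four significant figures.
Contact area A = π·d²/4 = π·(0.01851 m)²/4 = 2.691e-04 m².
Expressed in SI base units: W = 4467 N, H = 3.900e+08 Pa, K = 3.549e-06.
Wearable volume V_lim = h_lim·A = 4.294e-05 · 2.691e-04 = 1.155e-08 m³.
Sliding life L = V_lim·H/(K·W) = 1.155e-08 · 3.900e+08 / (3.549e-06 · 4467) = 284.3 m.

value=284.3 m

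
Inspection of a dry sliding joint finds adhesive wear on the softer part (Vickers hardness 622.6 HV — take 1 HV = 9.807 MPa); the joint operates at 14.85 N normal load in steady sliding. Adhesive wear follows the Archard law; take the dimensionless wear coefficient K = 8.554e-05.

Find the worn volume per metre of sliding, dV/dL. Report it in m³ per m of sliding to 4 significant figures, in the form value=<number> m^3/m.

value=2.080e-13 m^3/m

The intermediates are printed rounded. All arithmetic holds full precision. Rounded once at the end: 4 significant figures.
Convert: Hardness H = 622.6 HV × 9.807 MPa/HV = 6106 MPa = 6.106e+09 Pa.
In SI base units, W = 14.85 N, H = 6.106e+09 Pa, K = 8.554e-05.
Volumetric rate dV/dL = K·W/H — distance-free: 8.554e-05 · 14.85 / 6.106e+09 = 2.080e-13 m³/m.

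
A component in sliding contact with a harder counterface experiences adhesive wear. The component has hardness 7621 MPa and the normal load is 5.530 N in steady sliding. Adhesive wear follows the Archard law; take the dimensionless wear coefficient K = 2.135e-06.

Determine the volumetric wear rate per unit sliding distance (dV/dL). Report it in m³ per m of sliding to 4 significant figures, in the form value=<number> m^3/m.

value=1.549e-15 m^3/m

The algebra carries full precision — the intermediates are displayed rounded; a lone final rounding to four significant digits.
Hardness H = 7621 MPa = 7.621e+09 Pa.
Expressed in SI base units: W = 5.530 N, H = 7.621e+09 Pa, K = 2.135e-06.
Sliding wear rate dV/dL = K·W/H — distance-free: 2.135e-06 · 5.530 / 7.621e+09 = 1.549e-15 m³/m.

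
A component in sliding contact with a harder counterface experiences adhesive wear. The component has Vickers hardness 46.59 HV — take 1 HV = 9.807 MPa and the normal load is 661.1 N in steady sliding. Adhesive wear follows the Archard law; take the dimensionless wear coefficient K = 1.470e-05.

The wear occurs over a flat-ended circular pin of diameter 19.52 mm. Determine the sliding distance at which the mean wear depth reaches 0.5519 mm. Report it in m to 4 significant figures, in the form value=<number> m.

The intermediates appear rounded — the algebra maintains full precision. Rounded once at the end, at 4 significant digits.
Hardness H = 46.59 HV × 9.807 MPa/HV = 456.9 MPa = 4.569e+08 Pa.
Pin diameter d = 19.52 mm = 0.01952 m. Contact area A = π·d²/4 = π·(0.01952 m)²/4 = 2.993e-04 m².
Depth limit h_lim = 0.5519 mm = 5.519e-04 m.
Working in SI base units: W = 661.1 N, H = 4.569e+08 Pa, K = 1.470e-05.
Allowed volume V_lim = h_lim·A = 5.519e-04 · 2.993e-04 = 1.652e-07 m³.
Thus life L = V_lim·H/(K·W) = 1.652e-07 · 4.569e+08 / (1.470e-05 · 661.1) = 7765 m.

value=7765 m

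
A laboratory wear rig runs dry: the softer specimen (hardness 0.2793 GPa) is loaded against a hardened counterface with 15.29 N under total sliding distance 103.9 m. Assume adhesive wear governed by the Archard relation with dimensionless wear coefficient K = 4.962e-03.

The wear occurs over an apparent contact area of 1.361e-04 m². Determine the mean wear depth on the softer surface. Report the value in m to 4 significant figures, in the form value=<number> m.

All working math maintains full float precision, and the intermediates appear rounded — rounded just once: four significant figures.
Hardness H = 0.2793 GPa = 2.793e+08 Pa.
Collected in SI base units: W = 15.29 N, H = 2.793e+08 Pa, K = 4.962e-03.
By Archard's law, V = K·W·L/H = 4.962e-03 · 15.29 · 103.9 / 2.793e+08 = 2.822e-08 m³.
Depth of wear h = V/A = 2.822e-08 / 1.361e-04 = 2.074e-04 m.

value=2.074e-04 m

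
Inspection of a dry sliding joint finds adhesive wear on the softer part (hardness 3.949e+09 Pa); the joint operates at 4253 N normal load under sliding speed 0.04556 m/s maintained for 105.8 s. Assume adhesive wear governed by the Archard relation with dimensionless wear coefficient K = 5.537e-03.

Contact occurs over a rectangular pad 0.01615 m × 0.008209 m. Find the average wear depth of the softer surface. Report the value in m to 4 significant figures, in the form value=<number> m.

The computation runs at exact precision. Intermediate values are displayed rounded. Rounded once at the end: 4 significant digits.
Distance covered L = v·t = 0.04556 m/s × 105.8 s = 4.820 m.
Contact area A = 0.01615 m × 0.008209 m = 1.326e-04 m².
Collected in SI base units: W = 4253 N, H = 3.949e+09 Pa, K = 5.537e-03.
The Archard volume V = K·W·L/H = 5.537e-03 · 4253 · 4.820 / 3.949e+09 = 2.874e-08 m³.
Mean depth h = V/A = 2.874e-08 / 1.326e-04 = 2.168e-04 m.

value=2.168e-04 m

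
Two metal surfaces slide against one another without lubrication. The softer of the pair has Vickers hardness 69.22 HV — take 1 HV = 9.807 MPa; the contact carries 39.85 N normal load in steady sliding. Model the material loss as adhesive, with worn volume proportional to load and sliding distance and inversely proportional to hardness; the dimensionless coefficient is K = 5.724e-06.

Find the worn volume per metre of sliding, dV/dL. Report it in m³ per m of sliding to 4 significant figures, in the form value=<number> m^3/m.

Intermediate values are shown rounded. Each operation carries full precision, and one final rounding: four significant figures.
Convert: Hardness H = 69.22 HV × 9.807 MPa/HV = 678.8 MPa = 6.788e+08 Pa.
Collected in SI base units: W = 39.85 N, H = 6.788e+08 Pa, K = 5.724e-06.
Wear rate dV/dL = K·W/H (no L dependence): 5.724e-06 · 39.85 / 6.788e+08 = 3.360e-13 m³/m.

value=3.360e-13 m^3/m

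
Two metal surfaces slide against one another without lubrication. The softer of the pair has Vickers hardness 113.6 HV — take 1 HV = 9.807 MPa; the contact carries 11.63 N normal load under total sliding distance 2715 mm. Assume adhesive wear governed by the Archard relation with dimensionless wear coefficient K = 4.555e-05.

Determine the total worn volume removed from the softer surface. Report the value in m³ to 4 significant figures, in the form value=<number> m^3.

All working math carries full float precision — the intermediates are shown rounded — rounded just once: 4 significant digits.
Convert: Distance covered L = 2715 mm = 2.715 m.
Convert: Hardness H = 113.6 HV × 9.807 MPa/HV = 1114 MPa = 1.114e+09 Pa.
In SI base units: W = 11.63 N, H = 1.114e+09 Pa, K = 4.555e-05.
By Archard's law, V = K·W·L/H = 4.555e-05 · 11.63 · 2.715 / 1.114e+09 = 1.291e-12 m³.

value=1.291e-12 m^3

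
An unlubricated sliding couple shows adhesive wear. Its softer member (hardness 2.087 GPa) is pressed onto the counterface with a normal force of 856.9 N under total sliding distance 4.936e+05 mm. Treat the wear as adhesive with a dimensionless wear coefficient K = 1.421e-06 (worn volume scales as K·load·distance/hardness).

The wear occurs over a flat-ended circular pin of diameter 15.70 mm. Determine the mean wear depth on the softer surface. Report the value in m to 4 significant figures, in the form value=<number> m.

value=1.488e-06 m

Intermediates appear rounded; all working math keeps full precision; rounded just once to 4 significant digits.
Convert: The distance L = 4.936e+05 mm = 493.6 m.
Convert: Hardness H = 2.087 GPa = 2.087e+09 Pa.
Convert: Pin diameter d = 15.70 mm = 0.01570 m. Contact area A = π·d²/4 = π·(0.01570 m)²/4 = 1.936e-04 m².
SI base units throughout: W = 856.9 N, H = 2.087e+09 Pa, K = 1.421e-06.
Archard relation: V = K·W·L/H = 1.421e-06 · 856.9 · 493.6 / 2.087e+09 = 2.880e-10 m³.
Depth of wear h = V/A = 2.880e-10 / 1.936e-04 = 1.488e-06 m.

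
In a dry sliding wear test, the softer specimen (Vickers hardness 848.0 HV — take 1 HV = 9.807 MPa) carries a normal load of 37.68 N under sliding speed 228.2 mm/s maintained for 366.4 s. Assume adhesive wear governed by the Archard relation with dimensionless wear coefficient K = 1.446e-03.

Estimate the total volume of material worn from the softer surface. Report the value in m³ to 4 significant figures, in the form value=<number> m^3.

value=5.478e-10 m^3

Printed values are rounded, and every step holds full precision, and rounded once at the end to 4 significant digits.
Sliding speed v = 228.2 mm/s = 0.2282 m/s. Distance L = v·t = 0.2282 m/s × 366.4 s = 83.61 m.
Hardness H = 848.0 HV × 9.807 MPa/HV = 8316 MPa = 8.316e+09 Pa.
In SI base units: W = 37.68 N, H = 8.316e+09 Pa, K = 1.446e-03.
Apply Archard: V = K·W·L/H = 1.446e-03 · 37.68 · 83.61 / 8.316e+09 = 5.478e-10 m³.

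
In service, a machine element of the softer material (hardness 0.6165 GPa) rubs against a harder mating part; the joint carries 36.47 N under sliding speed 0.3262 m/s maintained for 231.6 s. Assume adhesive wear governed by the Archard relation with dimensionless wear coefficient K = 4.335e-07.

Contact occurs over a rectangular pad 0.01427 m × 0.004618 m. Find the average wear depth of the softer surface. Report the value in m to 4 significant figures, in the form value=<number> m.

Intermediates are displayed rounded; every step runs at exact precision. Rounded just once: four significant figures.
Convert: Distance covered L = v·t = 0.3262 m/s × 231.6 s = 75.55 m.
Convert: Hardness H = 0.6165 GPa = 6.165e+08 Pa.
Convert: Contact area A = 0.01427 m × 0.004618 m = 6.590e-05 m².
SI base units throughout: W = 36.47 N, H = 6.165e+08 Pa, K = 4.335e-07.
The Archard volume V = K·W·L/H = 4.335e-07 · 36.47 · 75.55 / 6.165e+08 = 1.937e-12 m³.
Average depth h = V/A = 1.937e-12 / 6.590e-05 = 2.940e-08 m.

value=2.940e-08 m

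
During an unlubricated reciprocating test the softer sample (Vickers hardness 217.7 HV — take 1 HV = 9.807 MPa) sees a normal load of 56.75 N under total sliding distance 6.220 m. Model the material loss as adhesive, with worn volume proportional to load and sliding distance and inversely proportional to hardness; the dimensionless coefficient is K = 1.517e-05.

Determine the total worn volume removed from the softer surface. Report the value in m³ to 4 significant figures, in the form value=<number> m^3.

value=2.508e-12 m^3

Intermediates are displayed rounded, and every step holds exact precision, and rounded once at the end to 4 significant digits.
Convert: Hardness H = 217.7 HV × 9.807 MPa/HV = 2135 MPa = 2.135e+09 Pa.
Expressed in SI base units: W = 56.75 N, H = 2.135e+09 Pa, K = 1.517e-05.
Wear volume V = K·W·L/H = 1.517e-05 · 56.75 · 6.220 / 2.135e+09 = 2.508e-12 m³.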